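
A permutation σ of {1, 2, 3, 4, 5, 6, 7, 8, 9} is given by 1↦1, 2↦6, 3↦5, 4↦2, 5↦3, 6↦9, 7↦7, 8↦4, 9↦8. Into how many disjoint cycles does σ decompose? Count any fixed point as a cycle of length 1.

Cycle decomposition: (1) (2 6 9 8 4) (3 5) (7).
4 cycles.

4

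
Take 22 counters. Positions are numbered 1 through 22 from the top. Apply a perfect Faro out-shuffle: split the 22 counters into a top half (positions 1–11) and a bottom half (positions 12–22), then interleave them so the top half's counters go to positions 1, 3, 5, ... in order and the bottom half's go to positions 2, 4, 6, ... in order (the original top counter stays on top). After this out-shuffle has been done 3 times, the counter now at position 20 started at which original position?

Work backwards from position 20, undoing one out-shuffle at a time:
20 ← 21 ← 11 ← 6
So the counter now at position 20 started at position 6.

6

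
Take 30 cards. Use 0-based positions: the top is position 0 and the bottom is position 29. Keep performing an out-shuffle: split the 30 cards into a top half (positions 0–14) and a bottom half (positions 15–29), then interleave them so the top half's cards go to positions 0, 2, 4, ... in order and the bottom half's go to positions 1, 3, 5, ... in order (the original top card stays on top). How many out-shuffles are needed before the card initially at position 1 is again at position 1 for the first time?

28

Follow position 1 under repeated out-shuffles:
1 → 2 → 4 → 8 → 16 → 3 → 6 → 12 → ... → 1 (length 28)
It first returns after 28 out-shuffles.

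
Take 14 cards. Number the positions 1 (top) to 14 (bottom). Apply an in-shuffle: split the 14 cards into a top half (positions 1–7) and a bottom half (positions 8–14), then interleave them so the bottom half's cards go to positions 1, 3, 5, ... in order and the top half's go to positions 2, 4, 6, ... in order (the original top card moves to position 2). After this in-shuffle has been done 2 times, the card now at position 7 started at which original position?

13

Work backwards from position 7, undoing one in-shuffle at a time:
7 ← 11 ← 13
So the card now at position 7 started at position 13.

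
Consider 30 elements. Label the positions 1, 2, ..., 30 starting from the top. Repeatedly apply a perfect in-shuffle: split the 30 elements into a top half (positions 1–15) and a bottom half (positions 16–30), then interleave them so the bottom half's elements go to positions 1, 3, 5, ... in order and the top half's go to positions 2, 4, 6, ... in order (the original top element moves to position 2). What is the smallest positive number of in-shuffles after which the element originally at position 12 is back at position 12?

Follow position 12 under repeated in-shuffles:
12 → 24 → 17 → 3 → 6 → 12
It first returns after 5 in-shuffles.

5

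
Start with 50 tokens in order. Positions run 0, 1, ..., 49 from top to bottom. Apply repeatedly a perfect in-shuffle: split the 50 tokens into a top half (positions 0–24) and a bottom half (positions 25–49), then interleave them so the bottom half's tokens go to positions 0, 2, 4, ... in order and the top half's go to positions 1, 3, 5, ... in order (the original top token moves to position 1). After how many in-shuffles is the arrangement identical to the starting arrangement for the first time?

8

The in-shuffle permutes the 50 positions with cycle lengths [2, 8, 8, 8, 8, 8, 8].
Every token is home exactly when every cycle has completed a whole number of laps, i.e. after lcm(2, 8) = 8 in-shuffles.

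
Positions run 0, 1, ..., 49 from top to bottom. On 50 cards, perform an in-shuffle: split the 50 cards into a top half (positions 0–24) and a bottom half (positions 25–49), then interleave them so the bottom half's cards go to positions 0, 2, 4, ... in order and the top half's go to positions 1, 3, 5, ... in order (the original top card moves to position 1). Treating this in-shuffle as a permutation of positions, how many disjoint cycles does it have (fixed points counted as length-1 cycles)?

Trace each unvisited position around until it returns:
(0 1 3 7 15 31 12 25) (2 5 11 23 47 44 38 26) (4 9 19 39 28 6 13 27) (8 17 35 20 41 32 14 29) (10 21 43 36 22 45 40 30) (16 33) (18 37 24 49 48 46 42 34)
7 cycles in total.

7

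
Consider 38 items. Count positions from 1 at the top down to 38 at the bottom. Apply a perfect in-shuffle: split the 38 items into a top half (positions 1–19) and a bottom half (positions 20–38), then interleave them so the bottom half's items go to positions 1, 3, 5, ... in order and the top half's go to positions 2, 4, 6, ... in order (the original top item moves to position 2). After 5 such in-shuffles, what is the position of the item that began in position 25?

20

Track the item's position through each in-shuffle:
25 → 11 → 22 → 5 → 10 → 20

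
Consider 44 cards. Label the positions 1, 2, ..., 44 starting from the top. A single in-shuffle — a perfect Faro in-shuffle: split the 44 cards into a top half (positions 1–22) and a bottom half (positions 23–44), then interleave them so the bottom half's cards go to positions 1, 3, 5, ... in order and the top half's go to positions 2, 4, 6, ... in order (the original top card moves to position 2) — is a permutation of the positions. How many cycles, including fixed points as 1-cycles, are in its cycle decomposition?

Trace each unvisited position around until it returns:
(1 2 4 8 16 32 ... len 12) (3 6 12 24) (5 10 20 40 35 25) (7 14 28 11 22 44 ... len 12) (9 18 36 27) (15 30) (21 42 39 33)
7 cycles in total.

7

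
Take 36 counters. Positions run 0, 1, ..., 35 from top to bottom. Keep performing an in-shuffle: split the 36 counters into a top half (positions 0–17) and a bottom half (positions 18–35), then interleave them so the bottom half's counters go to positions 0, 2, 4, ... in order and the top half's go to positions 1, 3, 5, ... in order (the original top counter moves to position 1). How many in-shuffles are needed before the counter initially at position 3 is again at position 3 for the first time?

36

Follow position 3 under repeated in-shuffles:
3 → 7 → 15 → 31 → 26 → 16 → 33 → 30 → ... → 3 (length 36)
It first returns after 36 in-shuffles.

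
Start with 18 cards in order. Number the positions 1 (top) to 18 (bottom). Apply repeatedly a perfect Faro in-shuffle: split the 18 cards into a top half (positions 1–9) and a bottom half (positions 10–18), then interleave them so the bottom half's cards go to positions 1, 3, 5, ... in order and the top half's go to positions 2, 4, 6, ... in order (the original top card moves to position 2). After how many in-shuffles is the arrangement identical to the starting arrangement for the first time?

The in-shuffle permutes the 18 positions with cycle lengths [18].
Every card is home exactly when every cycle has completed a whole number of laps, i.e. after lcm(18) = 18 in-shuffles.

18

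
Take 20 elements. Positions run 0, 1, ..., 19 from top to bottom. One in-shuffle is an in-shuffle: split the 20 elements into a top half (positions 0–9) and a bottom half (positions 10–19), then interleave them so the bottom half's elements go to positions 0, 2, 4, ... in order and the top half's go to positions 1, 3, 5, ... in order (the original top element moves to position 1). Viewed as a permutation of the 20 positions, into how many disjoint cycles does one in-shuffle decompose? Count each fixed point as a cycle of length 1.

5

Trace each unvisited position around until it returns:
(0 1 3 7 15 10) (2 5 11) (4 9 19 18 16 12) (6 13) (8 17 14)
5 cycles in total.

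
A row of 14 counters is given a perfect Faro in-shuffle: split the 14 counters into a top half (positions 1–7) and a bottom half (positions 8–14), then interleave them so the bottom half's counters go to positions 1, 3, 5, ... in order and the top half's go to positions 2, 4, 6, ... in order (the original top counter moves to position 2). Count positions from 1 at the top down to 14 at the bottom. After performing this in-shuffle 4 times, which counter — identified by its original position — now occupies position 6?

6

Work backwards from position 6, undoing one in-shuffle at a time:
6 ← 3 ← 9 ← 12 ← 6
So the counter now at position 6 started at position 6.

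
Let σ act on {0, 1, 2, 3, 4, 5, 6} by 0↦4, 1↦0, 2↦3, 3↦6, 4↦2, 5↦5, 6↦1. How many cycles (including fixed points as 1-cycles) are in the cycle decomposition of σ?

Cycle decomposition: (0 4 2 3 6 1) (5).
2 cycles.

2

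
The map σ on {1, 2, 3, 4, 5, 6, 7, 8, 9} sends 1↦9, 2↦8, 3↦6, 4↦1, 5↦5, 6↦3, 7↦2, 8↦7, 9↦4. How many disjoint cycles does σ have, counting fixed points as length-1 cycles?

4

Cycle decomposition: (1 9 4) (2 8 7) (3 6) (5).
4 cycles.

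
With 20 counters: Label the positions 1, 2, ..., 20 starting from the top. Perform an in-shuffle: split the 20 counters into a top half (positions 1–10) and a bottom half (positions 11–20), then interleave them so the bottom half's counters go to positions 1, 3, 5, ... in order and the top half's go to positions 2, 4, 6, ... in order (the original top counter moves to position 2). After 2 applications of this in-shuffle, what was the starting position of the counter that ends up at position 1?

16

Work backwards from position 1, undoing one in-shuffle at a time:
1 ← 11 ← 16
So the counter now at position 1 started at position 16.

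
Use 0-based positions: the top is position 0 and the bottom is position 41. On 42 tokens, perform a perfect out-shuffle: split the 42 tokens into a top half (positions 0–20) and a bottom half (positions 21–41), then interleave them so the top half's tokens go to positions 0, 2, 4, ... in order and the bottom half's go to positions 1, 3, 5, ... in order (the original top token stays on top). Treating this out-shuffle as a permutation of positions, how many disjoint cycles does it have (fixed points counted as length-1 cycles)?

4

Trace each unvisited position around until it returns:
(0) (1 2 4 8 16 32 ... len 20) (3 6 12 24 7 14 ... len 20) (41)
4 cycles in total.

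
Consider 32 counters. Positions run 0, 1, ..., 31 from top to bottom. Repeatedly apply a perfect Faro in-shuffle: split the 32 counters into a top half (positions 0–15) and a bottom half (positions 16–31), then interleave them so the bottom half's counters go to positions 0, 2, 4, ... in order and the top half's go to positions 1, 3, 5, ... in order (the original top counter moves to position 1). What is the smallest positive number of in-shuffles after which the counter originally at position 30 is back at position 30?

Follow position 30 under repeated in-shuffles:
30 → 28 → 24 → 16 → 0 → 1 → 3 → 7 → 15 → 31 → 30
It first returns after 10 in-shuffles.

10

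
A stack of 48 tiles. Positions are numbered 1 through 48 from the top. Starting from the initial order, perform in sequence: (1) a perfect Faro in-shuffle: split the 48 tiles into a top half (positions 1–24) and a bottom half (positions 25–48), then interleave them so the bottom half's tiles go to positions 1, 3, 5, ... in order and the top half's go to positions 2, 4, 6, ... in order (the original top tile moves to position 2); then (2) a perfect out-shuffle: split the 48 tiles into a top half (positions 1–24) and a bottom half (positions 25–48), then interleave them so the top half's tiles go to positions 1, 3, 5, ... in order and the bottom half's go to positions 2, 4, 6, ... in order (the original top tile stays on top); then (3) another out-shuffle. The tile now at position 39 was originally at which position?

Undo the operations in reverse order, starting from position 39:
  undo op 3 (out-shuffle, from top half): 39 ← 20
  undo op 2 (out-shuffle, from bottom half): 20 ← 34
  undo op 1 (in-shuffle, from top half): 34 ← 17
So the tile at position 39 came from original position 17.

17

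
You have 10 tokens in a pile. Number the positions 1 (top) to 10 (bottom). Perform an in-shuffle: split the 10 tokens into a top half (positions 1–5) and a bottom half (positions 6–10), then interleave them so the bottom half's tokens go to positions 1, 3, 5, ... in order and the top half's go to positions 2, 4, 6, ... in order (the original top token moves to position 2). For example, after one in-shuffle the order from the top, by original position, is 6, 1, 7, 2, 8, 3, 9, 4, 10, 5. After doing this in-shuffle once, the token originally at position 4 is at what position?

8

Track the token's position through each in-shuffle:
4 → 8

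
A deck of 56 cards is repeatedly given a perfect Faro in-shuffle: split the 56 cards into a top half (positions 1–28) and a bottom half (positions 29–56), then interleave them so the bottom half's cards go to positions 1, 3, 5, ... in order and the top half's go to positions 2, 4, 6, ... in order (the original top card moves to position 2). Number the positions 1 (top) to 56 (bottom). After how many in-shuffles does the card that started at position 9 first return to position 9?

18

Follow position 9 under repeated in-shuffles:
9 → 18 → 36 → 15 → 30 → 3 → 6 → 12 → 24 → 48 → 39 → 21 → 42 → 27 → 54 → 51 → 45 → 33 → 9
It first returns after 18 in-shuffles.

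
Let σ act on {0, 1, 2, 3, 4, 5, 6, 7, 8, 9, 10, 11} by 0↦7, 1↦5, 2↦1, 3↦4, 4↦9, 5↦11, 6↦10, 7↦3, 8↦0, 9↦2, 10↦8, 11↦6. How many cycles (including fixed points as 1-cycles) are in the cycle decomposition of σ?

1

Cycle decomposition: (0 7 3 4 9 2 1 5 11 6 10 8).
1 cycle.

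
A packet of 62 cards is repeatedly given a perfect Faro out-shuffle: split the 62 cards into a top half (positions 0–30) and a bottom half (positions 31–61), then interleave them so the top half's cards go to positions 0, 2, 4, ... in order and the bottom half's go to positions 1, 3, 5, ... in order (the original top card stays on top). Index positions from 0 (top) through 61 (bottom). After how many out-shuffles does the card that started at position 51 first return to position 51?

Follow position 51 under repeated out-shuffles:
51 → 41 → 21 → 42 → 23 → 46 → 31 → 1 → ... → 51 (length 60)
It first returns after 60 out-shuffles.

60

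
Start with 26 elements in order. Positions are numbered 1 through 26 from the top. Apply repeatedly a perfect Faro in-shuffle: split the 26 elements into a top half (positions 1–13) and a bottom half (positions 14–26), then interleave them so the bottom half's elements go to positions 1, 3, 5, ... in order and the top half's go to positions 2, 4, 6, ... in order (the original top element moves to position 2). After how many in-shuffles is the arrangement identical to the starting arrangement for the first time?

18

The in-shuffle permutes the 26 positions with cycle lengths [2, 6, 18].
Every element is home exactly when every cycle has completed a whole number of laps, i.e. after lcm(2, 6, 18) = 18 in-shuffles.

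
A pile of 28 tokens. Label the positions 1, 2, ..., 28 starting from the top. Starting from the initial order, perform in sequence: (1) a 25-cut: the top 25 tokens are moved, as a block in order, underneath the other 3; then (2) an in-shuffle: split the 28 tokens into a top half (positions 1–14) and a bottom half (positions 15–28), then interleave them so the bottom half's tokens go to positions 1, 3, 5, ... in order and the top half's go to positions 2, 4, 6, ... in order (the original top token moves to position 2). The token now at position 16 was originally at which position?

Undo the operations in reverse order, starting from position 16:
  undo op 2 (in-shuffle, from top half): 16 ← 8
  undo op 1 (cut 25): 8 ← 5
So the token at position 16 came from original position 5.

5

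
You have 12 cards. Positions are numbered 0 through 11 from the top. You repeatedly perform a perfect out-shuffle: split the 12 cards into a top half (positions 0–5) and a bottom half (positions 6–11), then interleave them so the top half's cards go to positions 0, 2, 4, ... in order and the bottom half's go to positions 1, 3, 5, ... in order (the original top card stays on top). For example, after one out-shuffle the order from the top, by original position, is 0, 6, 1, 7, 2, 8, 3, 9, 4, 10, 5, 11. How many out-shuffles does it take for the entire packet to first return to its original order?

10

The out-shuffle permutes the 12 positions with cycle lengths [1, 1, 10].
Every card is home exactly when every cycle has completed a whole number of laps, i.e. after lcm(1, 10) = 10 out-shuffles.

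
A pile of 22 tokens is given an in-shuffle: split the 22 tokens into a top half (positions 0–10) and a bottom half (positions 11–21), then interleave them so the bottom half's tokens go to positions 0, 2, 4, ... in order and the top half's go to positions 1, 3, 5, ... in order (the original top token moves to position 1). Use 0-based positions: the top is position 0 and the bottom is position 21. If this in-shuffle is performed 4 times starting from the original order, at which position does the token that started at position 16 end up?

Track the token's position through each in-shuffle:
16 → 10 → 21 → 20 → 18

18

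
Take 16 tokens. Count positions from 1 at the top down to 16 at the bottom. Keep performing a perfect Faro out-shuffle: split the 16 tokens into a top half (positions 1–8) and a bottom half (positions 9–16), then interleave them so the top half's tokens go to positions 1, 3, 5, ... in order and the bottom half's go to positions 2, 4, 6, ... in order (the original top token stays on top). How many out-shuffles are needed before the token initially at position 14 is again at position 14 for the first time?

Follow position 14 under repeated out-shuffles:
14 → 12 → 8 → 15 → 14
It first returns after 4 out-shuffles.

4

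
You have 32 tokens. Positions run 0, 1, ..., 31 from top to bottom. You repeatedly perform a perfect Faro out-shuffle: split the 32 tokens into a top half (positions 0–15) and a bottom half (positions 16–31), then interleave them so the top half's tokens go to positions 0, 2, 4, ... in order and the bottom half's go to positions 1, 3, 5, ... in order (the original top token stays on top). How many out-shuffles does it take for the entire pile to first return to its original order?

5

The out-shuffle permutes the 32 positions with cycle lengths [1, 1, 5, 5, 5, 5, 5, 5].
Every token is home exactly when every cycle has completed a whole number of laps, i.e. after lcm(1, 5) = 5 out-shuffles.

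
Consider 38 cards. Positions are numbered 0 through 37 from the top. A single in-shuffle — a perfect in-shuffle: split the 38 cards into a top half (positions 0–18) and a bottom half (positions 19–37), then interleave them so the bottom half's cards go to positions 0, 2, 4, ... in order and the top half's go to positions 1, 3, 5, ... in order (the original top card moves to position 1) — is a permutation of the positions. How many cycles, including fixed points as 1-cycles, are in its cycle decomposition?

4

Trace each unvisited position around until it returns:
(0 1 3 7 15 31 ... len 12) (2 5 11 23 8 17 ... len 12) (6 13 27 16 33 28 ... len 12) (12 25)
4 cycles in total.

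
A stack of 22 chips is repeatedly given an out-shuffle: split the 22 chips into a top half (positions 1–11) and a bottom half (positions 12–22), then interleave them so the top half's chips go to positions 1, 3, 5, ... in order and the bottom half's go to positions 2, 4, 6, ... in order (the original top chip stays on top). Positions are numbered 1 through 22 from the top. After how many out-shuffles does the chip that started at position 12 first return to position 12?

6

Follow position 12 under repeated out-shuffles:
12 → 2 → 3 → 5 → 9 → 17 → 12
It first returns after 6 out-shuffles.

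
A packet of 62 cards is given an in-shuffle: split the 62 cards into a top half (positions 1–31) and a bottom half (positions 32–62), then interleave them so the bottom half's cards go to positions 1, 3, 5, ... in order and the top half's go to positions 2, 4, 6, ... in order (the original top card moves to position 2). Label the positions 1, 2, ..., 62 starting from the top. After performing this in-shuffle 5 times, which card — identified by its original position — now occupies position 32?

1

Work backwards from position 32, undoing one in-shuffle at a time:
32 ← 16 ← 8 ← 4 ← 2 ← 1
So the card now at position 32 started at position 1.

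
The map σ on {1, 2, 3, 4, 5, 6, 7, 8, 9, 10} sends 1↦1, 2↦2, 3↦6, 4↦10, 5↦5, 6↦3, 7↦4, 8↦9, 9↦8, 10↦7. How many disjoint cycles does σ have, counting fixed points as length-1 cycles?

6

Cycle decomposition: (1) (2) (3 6) (4 10 7) (5) (8 9).
6 cycles.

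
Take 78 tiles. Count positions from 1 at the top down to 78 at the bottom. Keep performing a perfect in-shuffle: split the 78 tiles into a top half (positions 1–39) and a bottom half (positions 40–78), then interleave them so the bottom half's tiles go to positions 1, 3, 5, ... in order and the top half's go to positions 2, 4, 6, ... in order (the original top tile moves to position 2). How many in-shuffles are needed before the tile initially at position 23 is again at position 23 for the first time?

39

Follow position 23 under repeated in-shuffles:
23 → 46 → 13 → 26 → 52 → 25 → 50 → 21 → ... → 23 (length 39)
It first returns after 39 in-shuffles.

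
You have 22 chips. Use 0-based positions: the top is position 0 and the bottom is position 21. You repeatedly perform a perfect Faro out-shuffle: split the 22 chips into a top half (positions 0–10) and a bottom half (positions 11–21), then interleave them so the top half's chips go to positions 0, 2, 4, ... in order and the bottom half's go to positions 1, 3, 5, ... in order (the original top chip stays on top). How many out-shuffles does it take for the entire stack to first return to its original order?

The out-shuffle permutes the 22 positions with cycle lengths [1, 1, 2, 3, 3, 6, 6].
Every chip is home exactly when every cycle has completed a whole number of laps, i.e. after lcm(1, 2, 3, 6) = 6 out-shuffles.

6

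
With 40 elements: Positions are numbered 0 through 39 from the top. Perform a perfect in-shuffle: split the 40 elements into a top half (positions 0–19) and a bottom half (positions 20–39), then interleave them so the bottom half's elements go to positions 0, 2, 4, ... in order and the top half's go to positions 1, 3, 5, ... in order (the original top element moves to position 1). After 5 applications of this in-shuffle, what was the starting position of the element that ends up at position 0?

Work backwards from position 0, undoing one in-shuffle at a time:
0 ← 20 ← 30 ← 35 ← 17 ← 8
So the element now at position 0 started at position 8.

8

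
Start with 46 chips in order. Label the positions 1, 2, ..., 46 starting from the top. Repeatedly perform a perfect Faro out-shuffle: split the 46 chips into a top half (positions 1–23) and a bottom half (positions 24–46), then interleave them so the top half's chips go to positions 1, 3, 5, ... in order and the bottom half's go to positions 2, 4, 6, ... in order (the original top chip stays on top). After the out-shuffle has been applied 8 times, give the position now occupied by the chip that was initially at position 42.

12

Track the chip's position through each out-shuffle:
42 → 38 → 30 → 14 → 27 → 8 → 15 → 29 → 12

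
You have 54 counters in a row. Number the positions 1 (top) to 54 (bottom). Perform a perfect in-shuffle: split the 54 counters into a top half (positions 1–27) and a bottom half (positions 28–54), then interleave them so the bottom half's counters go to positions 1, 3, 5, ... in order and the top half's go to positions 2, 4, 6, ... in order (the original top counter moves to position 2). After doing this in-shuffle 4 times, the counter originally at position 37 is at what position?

42

Track the counter's position through each in-shuffle:
37 → 19 → 38 → 21 → 42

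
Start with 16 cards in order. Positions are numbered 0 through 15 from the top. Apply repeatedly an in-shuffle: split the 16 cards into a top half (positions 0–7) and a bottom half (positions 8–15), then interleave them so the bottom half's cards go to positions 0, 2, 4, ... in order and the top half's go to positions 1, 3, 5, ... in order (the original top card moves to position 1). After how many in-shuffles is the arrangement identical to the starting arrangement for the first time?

8

The in-shuffle permutes the 16 positions with cycle lengths [8, 8].
Every card is home exactly when every cycle has completed a whole number of laps, i.e. after lcm(8) = 8 in-shuffles.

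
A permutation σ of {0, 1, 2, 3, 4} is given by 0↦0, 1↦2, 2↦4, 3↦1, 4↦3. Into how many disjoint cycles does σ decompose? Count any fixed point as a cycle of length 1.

Cycle decomposition: (0) (1 2 4 3).
2 cycles.

2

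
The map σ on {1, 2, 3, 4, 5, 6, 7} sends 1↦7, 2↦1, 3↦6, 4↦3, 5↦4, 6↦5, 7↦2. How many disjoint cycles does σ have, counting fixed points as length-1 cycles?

Cycle decomposition: (1 7 2) (3 6 5 4).
2 cycles.

2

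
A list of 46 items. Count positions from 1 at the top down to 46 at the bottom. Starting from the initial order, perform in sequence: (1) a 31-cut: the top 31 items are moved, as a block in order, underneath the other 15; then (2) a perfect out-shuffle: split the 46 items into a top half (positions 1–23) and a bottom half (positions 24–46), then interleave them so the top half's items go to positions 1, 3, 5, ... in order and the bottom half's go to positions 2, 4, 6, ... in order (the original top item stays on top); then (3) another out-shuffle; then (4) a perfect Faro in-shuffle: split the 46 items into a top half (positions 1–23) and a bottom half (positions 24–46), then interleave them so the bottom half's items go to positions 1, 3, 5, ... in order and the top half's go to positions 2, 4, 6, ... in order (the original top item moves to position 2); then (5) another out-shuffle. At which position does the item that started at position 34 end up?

35

Track the item from position 34 forward through each operation:
  after op 1 (cut 31): 34 → 3
  after op 2 (out-shuffle): 3 → 5
  after op 3 (out-shuffle): 5 → 9
  after op 4 (in-shuffle): 9 → 18
  after op 5 (out-shuffle): 18 → 35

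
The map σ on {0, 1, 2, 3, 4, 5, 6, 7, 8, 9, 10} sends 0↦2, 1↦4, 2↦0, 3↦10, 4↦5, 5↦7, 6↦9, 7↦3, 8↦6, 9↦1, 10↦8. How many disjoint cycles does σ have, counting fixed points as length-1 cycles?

2

Cycle decomposition: (0 2) (1 4 5 7 3 10 8 6 9).
2 cycles.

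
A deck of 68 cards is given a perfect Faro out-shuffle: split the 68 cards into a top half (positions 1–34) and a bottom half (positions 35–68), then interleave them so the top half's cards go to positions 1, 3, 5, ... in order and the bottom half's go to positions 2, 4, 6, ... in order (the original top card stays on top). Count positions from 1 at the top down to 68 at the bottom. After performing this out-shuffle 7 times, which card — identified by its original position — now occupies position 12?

55

Work backwards from position 12, undoing one out-shuffle at a time:
12 ← 40 ← 54 ← 61 ← 31 ← 16 ← 42 ← 55
So the card now at position 12 started at position 55.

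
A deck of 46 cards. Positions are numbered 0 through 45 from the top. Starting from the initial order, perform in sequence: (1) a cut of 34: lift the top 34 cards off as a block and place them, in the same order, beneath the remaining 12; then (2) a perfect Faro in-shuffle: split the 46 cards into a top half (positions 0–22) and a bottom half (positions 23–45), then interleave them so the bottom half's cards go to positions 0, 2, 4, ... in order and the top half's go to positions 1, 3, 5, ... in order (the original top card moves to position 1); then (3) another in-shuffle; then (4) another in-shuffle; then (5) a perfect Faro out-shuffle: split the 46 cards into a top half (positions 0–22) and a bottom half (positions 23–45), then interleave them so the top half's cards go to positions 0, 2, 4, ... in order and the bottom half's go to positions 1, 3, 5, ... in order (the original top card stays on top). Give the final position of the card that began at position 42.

3

Track the card from position 42 forward through each operation:
  after op 1 (cut 34): 42 → 8
  after op 2 (in-shuffle): 8 → 17
  after op 3 (in-shuffle): 17 → 35
  after op 4 (in-shuffle): 35 → 24
  after op 5 (out-shuffle): 24 → 3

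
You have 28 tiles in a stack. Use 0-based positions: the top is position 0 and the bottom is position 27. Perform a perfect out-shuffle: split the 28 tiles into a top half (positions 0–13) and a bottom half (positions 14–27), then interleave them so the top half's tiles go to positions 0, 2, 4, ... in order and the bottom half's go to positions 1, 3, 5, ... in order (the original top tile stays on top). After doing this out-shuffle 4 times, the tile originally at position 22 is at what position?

Track the tile's position through each out-shuffle:
22 → 17 → 7 → 14 → 1

1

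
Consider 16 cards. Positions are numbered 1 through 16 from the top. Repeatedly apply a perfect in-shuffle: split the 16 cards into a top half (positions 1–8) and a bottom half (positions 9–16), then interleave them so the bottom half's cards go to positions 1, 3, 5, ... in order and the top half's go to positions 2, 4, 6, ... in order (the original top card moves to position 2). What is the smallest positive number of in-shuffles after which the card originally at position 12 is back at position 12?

8

Follow position 12 under repeated in-shuffles:
12 → 7 → 14 → 11 → 5 → 10 → 3 → 6 → 12
It first returns after 8 in-shuffles.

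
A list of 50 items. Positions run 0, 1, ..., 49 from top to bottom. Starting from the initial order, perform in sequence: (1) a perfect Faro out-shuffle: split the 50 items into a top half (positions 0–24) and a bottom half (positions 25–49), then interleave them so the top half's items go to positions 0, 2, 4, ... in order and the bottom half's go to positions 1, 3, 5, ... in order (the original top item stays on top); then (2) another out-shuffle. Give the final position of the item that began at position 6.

24

Track the item from position 6 forward through each operation:
  after op 1 (out-shuffle): 6 → 12
  after op 2 (out-shuffle): 12 → 24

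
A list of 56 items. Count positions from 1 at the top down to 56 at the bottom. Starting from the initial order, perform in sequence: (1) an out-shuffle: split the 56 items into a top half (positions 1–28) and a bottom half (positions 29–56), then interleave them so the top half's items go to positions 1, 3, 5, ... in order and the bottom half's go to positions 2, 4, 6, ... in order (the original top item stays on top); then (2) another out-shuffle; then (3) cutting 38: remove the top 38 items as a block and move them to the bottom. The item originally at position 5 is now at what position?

35

Track the item from position 5 forward through each operation:
  after op 1 (out-shuffle): 5 → 9
  after op 2 (out-shuffle): 9 → 17
  after op 3 (cut 38): 17 → 35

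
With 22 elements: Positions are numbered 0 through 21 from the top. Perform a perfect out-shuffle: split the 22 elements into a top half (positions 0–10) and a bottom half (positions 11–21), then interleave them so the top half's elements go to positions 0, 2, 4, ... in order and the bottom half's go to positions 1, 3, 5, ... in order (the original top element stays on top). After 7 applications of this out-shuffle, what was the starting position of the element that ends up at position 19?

20

Work backwards from position 19, undoing one out-shuffle at a time:
19 ← 20 ← 10 ← 5 ← 13 ← 17 ← 19 ← 20
So the element now at position 19 started at position 20.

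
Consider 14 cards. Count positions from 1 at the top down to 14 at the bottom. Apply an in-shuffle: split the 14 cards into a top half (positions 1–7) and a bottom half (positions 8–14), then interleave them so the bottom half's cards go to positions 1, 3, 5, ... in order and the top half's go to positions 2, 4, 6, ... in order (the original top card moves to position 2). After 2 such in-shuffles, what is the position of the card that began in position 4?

Track the card's position through each in-shuffle:
4 → 8 → 1

1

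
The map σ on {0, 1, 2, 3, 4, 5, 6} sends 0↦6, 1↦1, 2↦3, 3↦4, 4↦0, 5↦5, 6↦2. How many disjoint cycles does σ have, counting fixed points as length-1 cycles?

3

Cycle decomposition: (0 6 2 3 4) (1) (5).
3 cycles.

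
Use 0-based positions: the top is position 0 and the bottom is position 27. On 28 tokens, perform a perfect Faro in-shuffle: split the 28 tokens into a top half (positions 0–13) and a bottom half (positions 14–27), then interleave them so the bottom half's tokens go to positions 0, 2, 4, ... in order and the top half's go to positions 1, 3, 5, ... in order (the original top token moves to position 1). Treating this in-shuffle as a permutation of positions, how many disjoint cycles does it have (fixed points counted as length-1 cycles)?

Trace each unvisited position around until it returns:
(0 1 3 7 15 2 ... len 28)
1 cycle in total.

1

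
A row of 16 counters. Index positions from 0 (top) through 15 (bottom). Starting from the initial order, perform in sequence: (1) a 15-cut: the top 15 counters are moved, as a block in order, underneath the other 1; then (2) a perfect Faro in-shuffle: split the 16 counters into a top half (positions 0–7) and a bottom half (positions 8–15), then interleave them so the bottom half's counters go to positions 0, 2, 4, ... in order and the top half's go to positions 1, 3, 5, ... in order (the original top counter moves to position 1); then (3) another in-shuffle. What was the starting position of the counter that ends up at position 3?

Undo the operations in reverse order, starting from position 3:
  undo op 3 (in-shuffle, from top half): 3 ← 1
  undo op 2 (in-shuffle, from top half): 1 ← 0
  undo op 1 (cut 15): 0 ← 15
So the counter at position 3 came from original position 15.

15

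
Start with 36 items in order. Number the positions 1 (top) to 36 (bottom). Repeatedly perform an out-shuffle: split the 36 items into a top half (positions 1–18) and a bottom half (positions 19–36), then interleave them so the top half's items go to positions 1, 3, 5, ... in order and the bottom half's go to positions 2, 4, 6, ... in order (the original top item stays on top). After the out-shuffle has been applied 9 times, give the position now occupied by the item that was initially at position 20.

34

Track the item's position through each out-shuffle:
20 → 4 → 7 → 13 → 25 → 14 → 27 → 18 → 35 → 34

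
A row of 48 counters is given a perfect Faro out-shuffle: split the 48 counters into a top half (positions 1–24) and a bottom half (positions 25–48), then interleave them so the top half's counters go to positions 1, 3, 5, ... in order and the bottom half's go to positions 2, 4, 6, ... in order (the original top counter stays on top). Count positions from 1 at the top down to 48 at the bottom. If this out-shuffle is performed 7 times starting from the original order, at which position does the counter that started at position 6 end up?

30

Track the counter's position through each out-shuffle:
6 → 11 → 21 → 41 → 34 → 20 → 39 → 30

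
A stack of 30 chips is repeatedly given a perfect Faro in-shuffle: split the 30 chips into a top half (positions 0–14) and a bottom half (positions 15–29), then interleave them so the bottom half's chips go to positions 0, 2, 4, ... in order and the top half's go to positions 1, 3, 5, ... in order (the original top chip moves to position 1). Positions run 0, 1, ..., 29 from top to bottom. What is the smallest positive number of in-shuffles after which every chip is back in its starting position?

The in-shuffle permutes the 30 positions with cycle lengths [5, 5, 5, 5, 5, 5].
Every chip is home exactly when every cycle has completed a whole number of laps, i.e. after lcm(5) = 5 in-shuffles.

5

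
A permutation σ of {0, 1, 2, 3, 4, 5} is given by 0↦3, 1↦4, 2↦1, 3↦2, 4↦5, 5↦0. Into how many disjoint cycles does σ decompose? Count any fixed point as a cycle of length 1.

Cycle decomposition: (0 3 2 1 4 5).
1 cycle.

1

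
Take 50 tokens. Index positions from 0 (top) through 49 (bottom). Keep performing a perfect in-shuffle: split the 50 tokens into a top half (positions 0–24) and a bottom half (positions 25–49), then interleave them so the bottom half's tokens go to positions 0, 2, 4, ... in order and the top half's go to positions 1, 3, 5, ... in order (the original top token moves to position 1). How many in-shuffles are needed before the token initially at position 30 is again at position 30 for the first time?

Follow position 30 under repeated in-shuffles:
30 → 10 → 21 → 43 → 36 → 22 → 45 → 40 → 30
It first returns after 8 in-shuffles.

8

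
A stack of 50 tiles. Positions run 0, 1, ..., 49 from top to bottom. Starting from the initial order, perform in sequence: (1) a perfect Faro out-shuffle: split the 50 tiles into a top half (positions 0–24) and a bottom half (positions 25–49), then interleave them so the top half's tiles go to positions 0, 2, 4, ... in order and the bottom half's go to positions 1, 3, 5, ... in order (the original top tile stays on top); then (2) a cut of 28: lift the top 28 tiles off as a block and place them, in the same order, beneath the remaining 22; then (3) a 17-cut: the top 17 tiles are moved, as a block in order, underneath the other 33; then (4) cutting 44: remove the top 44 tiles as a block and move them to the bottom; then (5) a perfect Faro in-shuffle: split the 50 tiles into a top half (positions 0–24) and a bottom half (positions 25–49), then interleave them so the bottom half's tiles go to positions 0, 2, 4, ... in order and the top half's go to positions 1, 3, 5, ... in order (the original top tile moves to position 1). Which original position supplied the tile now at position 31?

2

Undo the operations in reverse order, starting from position 31:
  undo op 5 (in-shuffle, from top half): 31 ← 15
  undo op 4 (cut 44): 15 ← 9
  undo op 3 (cut 17): 9 ← 26
  undo op 2 (cut 28): 26 ← 4
  undo op 1 (out-shuffle, from top half): 4 ← 2
So the tile at position 31 came from original position 2.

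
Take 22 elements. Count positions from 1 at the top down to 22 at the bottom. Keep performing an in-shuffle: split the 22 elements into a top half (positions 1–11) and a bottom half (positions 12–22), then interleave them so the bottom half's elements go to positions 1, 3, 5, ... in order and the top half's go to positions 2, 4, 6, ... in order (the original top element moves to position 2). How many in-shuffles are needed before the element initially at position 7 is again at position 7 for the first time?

Follow position 7 under repeated in-shuffles:
7 → 14 → 5 → 10 → 20 → 17 → 11 → 22 → 21 → 19 → 15 → 7
It first returns after 11 in-shuffles.

11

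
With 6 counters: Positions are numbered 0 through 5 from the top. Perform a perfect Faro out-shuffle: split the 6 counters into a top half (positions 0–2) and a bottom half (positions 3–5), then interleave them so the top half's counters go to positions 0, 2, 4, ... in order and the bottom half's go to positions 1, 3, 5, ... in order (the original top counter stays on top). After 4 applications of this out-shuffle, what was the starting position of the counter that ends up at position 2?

2

Work backwards from position 2, undoing one out-shuffle at a time:
2 ← 1 ← 3 ← 4 ← 2
So the counter now at position 2 started at position 2.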